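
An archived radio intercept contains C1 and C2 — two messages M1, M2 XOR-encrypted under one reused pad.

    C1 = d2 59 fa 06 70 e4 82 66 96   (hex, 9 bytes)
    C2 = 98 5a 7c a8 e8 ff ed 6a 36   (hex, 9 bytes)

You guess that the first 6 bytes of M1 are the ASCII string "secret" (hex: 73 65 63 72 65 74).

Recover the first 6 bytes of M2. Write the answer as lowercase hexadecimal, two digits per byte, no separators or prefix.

3966e5dcfd6f

First, C1 ⊕ C2 = (M1 ⊕ K) ⊕ (M2 ⊕ K) = M1 ⊕ M2, so the key drops out. Then M2 = (M1 ⊕ M2) ⊕ M1 over the first 6 bytes.
byte 0: (d2 ^ 98) ^ 73 = 4a ^ 73 = 39
byte 1: (59 ^ 5a) ^ 65 = 03 ^ 65 = 66
byte 2: (fa ^ 7c) ^ 63 = 86 ^ 63 = e5
byte 3: (06 ^ a8) ^ 72 = ae ^ 72 = dc
byte 4: (70 ^ e8) ^ 65 = 98 ^ 65 = fd
byte 5: (e4 ^ ff) ^ 74 = 1b ^ 74 = 6f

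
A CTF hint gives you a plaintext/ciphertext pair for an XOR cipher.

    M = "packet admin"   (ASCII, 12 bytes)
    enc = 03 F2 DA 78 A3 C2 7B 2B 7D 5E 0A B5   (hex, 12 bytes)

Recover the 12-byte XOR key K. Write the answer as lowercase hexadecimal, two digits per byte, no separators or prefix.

Since enc = M ⊕ K, XORing both sides with M gives K = M ⊕ enc.
112 xor   3 = 115
 97 xor 242 = 147
 99 xor 218 = 185
107 xor 120 =  19
101 xor 163 = 198
116 xor 194 = 182
 32 xor 123 =  91
 97 xor  43 =  74
100 xor 125 =  25
109 xor  94 =  51
105 xor  10 =  99
110 xor 181 = 219

7393b913c6b65b4a193363db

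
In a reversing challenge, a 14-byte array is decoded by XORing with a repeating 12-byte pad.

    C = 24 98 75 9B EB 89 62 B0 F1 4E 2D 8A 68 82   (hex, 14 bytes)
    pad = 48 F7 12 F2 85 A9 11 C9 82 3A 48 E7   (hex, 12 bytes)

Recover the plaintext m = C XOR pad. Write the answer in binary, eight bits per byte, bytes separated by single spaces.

The 12-byte key repeats, so the effective keystream is 48 f7 12 f2 85 a9 11 c9 82 3a 48 e7 48 f7.
byte 0:  36 xor  72 = 108
byte 1: 152 xor 247 = 111
byte 2: 117 xor  18 = 103
byte 3: 155 xor 242 = 105
byte 4: 235 xor 133 = 110
byte 5: 137 xor 169 =  32
byte 6:  98 xor  17 = 115
byte 7: 176 xor 201 = 121
byte 8: 241 xor 130 = 115
byte 9:  78 xor  58 = 116
byte 10:  45 xor  72 = 101
byte 11: 138 xor 231 = 109
byte 12: 104 xor  72 =  32
byte 13: 130 xor 247 = 117

01101100 01101111 01100111 01101001 01101110 00100000 01110011 01111001 01110011 01110100 01100101 01101101 00100000 01110101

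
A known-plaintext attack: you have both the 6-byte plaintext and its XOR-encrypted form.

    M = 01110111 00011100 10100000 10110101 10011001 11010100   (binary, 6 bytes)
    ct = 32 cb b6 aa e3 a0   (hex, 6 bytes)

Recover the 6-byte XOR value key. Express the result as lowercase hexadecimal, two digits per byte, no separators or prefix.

45d7161f7a74

Since ct = M ⊕ key, XORing both sides with M gives key = M ⊕ ct.
byte 0: 77 ⊕ 32 = 45
byte 1: 1c ⊕ cb = d7
byte 2: a0 ⊕ b6 = 16
byte 3: b5 ⊕ aa = 1f
byte 4: 99 ⊕ e3 = 7a
byte 5: d4 ⊕ a0 = 74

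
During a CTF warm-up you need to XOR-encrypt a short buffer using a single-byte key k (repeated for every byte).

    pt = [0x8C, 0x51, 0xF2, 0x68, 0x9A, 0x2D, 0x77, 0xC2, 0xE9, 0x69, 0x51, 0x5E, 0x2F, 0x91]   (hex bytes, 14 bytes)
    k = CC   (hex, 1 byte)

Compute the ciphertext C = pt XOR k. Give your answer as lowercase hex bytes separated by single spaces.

The 1-byte key repeats, so the effective keystream is cc cc cc cc cc cc cc cc cc cc cc cc cc cc.
byte 0: 140 ⊕ 204 =  64
byte 1:  81 ⊕ 204 = 157
byte 2: 242 ⊕ 204 =  62
byte 3: 104 ⊕ 204 = 164
byte 4: 154 ⊕ 204 =  86
byte 5:  45 ⊕ 204 = 225
byte 6: 119 ⊕ 204 = 187
byte 7: 194 ⊕ 204 =  14
byte 8: 233 ⊕ 204 =  37
byte 9: 105 ⊕ 204 = 165
byte 10:  81 ⊕ 204 = 157
byte 11:  94 ⊕ 204 = 146
byte 12:  47 ⊕ 204 = 227
byte 13: 145 ⊕ 204 =  93

40 9d 3e a4 56 e1 bb 0e 25 a5 9d 92 e3 5d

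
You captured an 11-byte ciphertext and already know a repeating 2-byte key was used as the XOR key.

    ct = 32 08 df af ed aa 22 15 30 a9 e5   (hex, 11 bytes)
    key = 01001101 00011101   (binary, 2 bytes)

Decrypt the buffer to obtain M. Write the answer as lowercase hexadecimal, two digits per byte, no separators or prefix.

7f1592b2a0b76f087db4a8

The 2-byte key repeats, so the effective keystream is 4d 1d 4d 1d 4d 1d 4d 1d 4d 1d 4d.
byte 0: 32 ^ 4d = 7f
byte 1: 08 ^ 1d = 15
byte 2: df ^ 4d = 92
byte 3: af ^ 1d = b2
byte 4: ed ^ 4d = a0
byte 5: aa ^ 1d = b7
byte 6: 22 ^ 4d = 6f
byte 7: 15 ^ 1d = 08
byte 8: 30 ^ 4d = 7d
byte 9: a9 ^ 1d = b4
byte 10: e5 ^ 4d = a8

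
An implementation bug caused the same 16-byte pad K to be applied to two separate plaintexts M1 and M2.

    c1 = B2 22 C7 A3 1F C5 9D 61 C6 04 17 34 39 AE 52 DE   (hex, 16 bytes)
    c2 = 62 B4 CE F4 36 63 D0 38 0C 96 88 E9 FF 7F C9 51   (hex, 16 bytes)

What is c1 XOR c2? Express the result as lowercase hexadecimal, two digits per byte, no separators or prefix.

c1 ⊕ c2 = (M1 ⊕ K) ⊕ (M2 ⊕ K) = M1 ⊕ M2 — the shared key cancels under XOR.
b2 ⊕ 62 = d0
22 ⊕ b4 = 96
c7 ⊕ ce = 09
a3 ⊕ f4 = 57
1f ⊕ 36 = 29
c5 ⊕ 63 = a6
9d ⊕ d0 = 4d
61 ⊕ 38 = 59
c6 ⊕ 0c = ca
04 ⊕ 96 = 92
17 ⊕ 88 = 9f
34 ⊕ e9 = dd
39 ⊕ ff = c6
ae ⊕ 7f = d1
52 ⊕ c9 = 9b
de ⊕ 51 = 8f

d096095729a64d59ca929fddc6d19b8f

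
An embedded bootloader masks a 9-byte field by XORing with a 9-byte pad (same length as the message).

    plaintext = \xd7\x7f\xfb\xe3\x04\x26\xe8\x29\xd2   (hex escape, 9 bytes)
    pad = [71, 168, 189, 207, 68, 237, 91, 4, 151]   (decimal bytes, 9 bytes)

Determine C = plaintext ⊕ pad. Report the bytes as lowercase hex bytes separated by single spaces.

byte 0: 215 XOR  71 = 144
byte 1: 127 XOR 168 = 215
byte 2: 251 XOR 189 =  70
byte 3: 227 XOR 207 =  44
byte 4:   4 XOR  68 =  64
byte 5:  38 XOR 237 = 203
byte 6: 232 XOR  91 = 179
byte 7:  41 XOR   4 =  45
byte 8: 210 XOR 151 =  69

90 d7 46 2c 40 cb b3 2d 45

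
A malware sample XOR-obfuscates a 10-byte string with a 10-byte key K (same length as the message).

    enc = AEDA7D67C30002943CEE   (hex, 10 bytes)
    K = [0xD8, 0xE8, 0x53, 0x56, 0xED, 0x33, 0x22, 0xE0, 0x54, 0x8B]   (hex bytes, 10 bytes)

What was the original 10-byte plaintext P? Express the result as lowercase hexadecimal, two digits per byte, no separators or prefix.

76322e312e3320746865

10101110 ⊕ 11011000 = 01110110
11011010 ⊕ 11101000 = 00110010
01111101 ⊕ 01010011 = 00101110
01100111 ⊕ 01010110 = 00110001
11000011 ⊕ 11101101 = 00101110
00000000 ⊕ 00110011 = 00110011
00000010 ⊕ 00100010 = 00100000
10010100 ⊕ 11100000 = 01110100
00111100 ⊕ 01010100 = 01101000
11101110 ⊕ 10001011 = 01100101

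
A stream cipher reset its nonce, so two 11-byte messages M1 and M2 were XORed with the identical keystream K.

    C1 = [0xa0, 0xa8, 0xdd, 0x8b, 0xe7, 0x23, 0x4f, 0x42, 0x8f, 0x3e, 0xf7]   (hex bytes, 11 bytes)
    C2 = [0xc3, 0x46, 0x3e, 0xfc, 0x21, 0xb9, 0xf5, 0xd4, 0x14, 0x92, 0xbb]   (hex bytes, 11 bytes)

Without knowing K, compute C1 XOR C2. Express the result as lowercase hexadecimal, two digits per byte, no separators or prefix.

C1 ⊕ C2 = (M1 ⊕ K) ⊕ (M2 ⊕ K) = M1 ⊕ M2 — the shared key cancels under XOR.
10100000 xor 11000011 = 01100011
10101000 xor 01000110 = 11101110
11011101 xor 00111110 = 11100011
10001011 xor 11111100 = 01110111
11100111 xor 00100001 = 11000110
00100011 xor 10111001 = 10011010
01001111 xor 11110101 = 10111010
01000010 xor 11010100 = 10010110
10001111 xor 00010100 = 10011011
00111110 xor 10010010 = 10101100
11110111 xor 10111011 = 01001100

63eee377c69aba969bac4c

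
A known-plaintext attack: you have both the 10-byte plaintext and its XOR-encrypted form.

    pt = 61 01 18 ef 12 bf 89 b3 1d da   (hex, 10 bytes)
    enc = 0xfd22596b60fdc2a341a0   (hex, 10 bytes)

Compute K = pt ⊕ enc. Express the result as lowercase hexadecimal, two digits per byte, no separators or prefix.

9c23418472424b105c7a

Since enc = pt ⊕ K, XORing both sides with pt gives K = pt ⊕ enc.
byte 0: 61 XOR fd = 9c
byte 1: 01 XOR 22 = 23
byte 2: 18 XOR 59 = 41
byte 3: ef XOR 6b = 84
byte 4: 12 XOR 60 = 72
byte 5: bf XOR fd = 42
byte 6: 89 XOR c2 = 4b
byte 7: b3 XOR a3 = 10
byte 8: 1d XOR 41 = 5c
byte 9: da XOR a0 = 7a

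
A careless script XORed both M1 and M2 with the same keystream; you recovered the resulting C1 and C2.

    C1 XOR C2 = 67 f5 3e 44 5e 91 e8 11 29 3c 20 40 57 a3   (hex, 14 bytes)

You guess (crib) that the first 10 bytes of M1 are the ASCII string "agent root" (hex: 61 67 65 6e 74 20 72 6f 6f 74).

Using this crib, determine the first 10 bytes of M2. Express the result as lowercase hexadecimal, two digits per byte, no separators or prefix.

06925b2a2ab19a7e4648

Since C1 ⊕ C2 = M1 ⊕ M2, XORing with the guessed M1 bytes yields the corresponding M2 bytes: M2 = (C1 ⊕ C2) ⊕ M1.
67 ^ 61 = 06
f5 ^ 67 = 92
3e ^ 65 = 5b
44 ^ 6e = 2a
5e ^ 74 = 2a
91 ^ 20 = b1
e8 ^ 72 = 9a
11 ^ 6f = 7e
29 ^ 6f = 46
3c ^ 74 = 48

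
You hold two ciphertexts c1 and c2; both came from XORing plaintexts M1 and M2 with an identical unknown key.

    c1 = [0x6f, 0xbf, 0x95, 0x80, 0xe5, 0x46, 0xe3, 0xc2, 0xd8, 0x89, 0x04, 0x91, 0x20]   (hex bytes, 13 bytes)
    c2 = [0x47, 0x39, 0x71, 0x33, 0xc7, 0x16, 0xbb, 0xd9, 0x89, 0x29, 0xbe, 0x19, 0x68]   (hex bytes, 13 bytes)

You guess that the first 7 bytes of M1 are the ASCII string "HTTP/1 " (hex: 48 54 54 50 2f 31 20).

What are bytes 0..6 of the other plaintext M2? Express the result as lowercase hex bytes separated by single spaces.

60 d2 b0 e3 0d 61 78

First, c1 ⊕ c2 = (M1 ⊕ K) ⊕ (M2 ⊕ K) = M1 ⊕ M2, so the key drops out. Then M2 = (M1 ⊕ M2) ⊕ M1 over the first 7 bytes.
byte 0: (6f ^ 47) ^ 48 = 28 ^ 48 = 60
byte 1: (bf ^ 39) ^ 54 = 86 ^ 54 = d2
byte 2: (95 ^ 71) ^ 54 = e4 ^ 54 = b0
byte 3: (80 ^ 33) ^ 50 = b3 ^ 50 = e3
byte 4: (e5 ^ c7) ^ 2f = 22 ^ 2f = 0d
byte 5: (46 ^ 16) ^ 31 = 50 ^ 31 = 61
byte 6: (e3 ^ bb) ^ 20 = 58 ^ 20 = 78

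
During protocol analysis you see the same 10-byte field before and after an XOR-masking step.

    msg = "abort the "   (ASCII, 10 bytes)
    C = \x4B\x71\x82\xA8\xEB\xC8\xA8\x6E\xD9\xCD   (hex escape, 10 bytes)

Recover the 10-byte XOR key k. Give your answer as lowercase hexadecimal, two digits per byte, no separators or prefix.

2a13edda9fe8dc06bced

Since C = msg ⊕ k, XORing both sides with msg gives k = msg ⊕ C.
 97 ^  75 =  42
 98 ^ 113 =  19
111 ^ 130 = 237
114 ^ 168 = 218
116 ^ 235 = 159
 32 ^ 200 = 232
116 ^ 168 = 220
104 ^ 110 =   6
101 ^ 217 = 188
 32 ^ 205 = 237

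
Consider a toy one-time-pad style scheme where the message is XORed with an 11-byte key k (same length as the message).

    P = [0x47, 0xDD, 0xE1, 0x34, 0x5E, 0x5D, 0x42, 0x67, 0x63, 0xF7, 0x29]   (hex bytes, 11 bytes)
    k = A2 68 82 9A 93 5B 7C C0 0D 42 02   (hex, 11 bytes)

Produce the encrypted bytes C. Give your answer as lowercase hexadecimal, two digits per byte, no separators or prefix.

e5b563aecd063ea76eb52b

 71 ⊕ 162 = 229
221 ⊕ 104 = 181
225 ⊕ 130 =  99
 52 ⊕ 154 = 174
 94 ⊕ 147 = 205
 93 ⊕  91 =   6
 66 ⊕ 124 =  62
103 ⊕ 192 = 167
 99 ⊕  13 = 110
247 ⊕  66 = 181
 41 ⊕   2 =  43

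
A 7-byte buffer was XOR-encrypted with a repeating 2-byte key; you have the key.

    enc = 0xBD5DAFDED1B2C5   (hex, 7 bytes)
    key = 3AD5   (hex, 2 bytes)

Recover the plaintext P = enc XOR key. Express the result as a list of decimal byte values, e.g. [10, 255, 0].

[135, 136, 149, 11, 235, 103, 255]

The 2-byte key repeats, so the effective keystream is 3a d5 3a d5 3a d5 3a.
byte 0: 189 ^  58 = 135
byte 1:  93 ^ 213 = 136
byte 2: 175 ^  58 = 149
byte 3: 222 ^ 213 =  11
byte 4: 209 ^  58 = 235
byte 5: 178 ^ 213 = 103
byte 6: 197 ^  58 = 255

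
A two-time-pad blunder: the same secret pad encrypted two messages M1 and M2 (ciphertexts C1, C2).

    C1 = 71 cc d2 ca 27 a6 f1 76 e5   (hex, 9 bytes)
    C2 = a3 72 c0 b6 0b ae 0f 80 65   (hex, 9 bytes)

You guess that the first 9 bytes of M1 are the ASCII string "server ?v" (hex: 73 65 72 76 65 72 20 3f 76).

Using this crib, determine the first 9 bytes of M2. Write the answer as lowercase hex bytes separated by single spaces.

a1 db 60 0a 49 7a de c9 f6

First, C1 ⊕ C2 = (M1 ⊕ K) ⊕ (M2 ⊕ K) = M1 ⊕ M2, so the key drops out. Then M2 = (M1 ⊕ M2) ⊕ M1 over the first 9 bytes.
byte 0: (71 xor a3) xor 73 = d2 xor 73 = a1
byte 1: (cc xor 72) xor 65 = be xor 65 = db
byte 2: (d2 xor c0) xor 72 = 12 xor 72 = 60
byte 3: (ca xor b6) xor 76 = 7c xor 76 = 0a
byte 4: (27 xor 0b) xor 65 = 2c xor 65 = 49
byte 5: (a6 xor ae) xor 72 = 08 xor 72 = 7a
byte 6: (f1 xor 0f) xor 20 = fe xor 20 = de
byte 7: (76 xor 80) xor 3f = f6 xor 3f = c9
byte 8: (e5 xor 65) xor 76 = 80 xor 76 = f6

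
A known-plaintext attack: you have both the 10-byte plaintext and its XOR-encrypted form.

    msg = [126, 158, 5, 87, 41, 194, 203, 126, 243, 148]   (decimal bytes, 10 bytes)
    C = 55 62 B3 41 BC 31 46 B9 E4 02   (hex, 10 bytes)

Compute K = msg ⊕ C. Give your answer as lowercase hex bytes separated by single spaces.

2b fc b6 16 95 f3 8d c7 17 96

Since C = msg ⊕ K, XORing both sides with msg gives K = msg ⊕ C.
byte 0: 126 xor  85 =  43
byte 1: 158 xor  98 = 252
byte 2:   5 xor 179 = 182
byte 3:  87 xor  65 =  22
byte 4:  41 xor 188 = 149
byte 5: 194 xor  49 = 243
byte 6: 203 xor  70 = 141
byte 7: 126 xor 185 = 199
byte 8: 243 xor 228 =  23
byte 9: 148 xor   2 = 150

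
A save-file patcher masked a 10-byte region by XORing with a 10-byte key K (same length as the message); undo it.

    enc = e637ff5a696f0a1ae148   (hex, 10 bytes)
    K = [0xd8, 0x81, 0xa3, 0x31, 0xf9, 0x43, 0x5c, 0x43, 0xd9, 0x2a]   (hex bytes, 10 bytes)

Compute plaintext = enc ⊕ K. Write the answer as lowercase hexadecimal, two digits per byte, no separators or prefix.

3eb65c6b902c56593862

XOR is its own inverse, so applying the key byte-wise gives the result directly.
11100110 XOR 11011000 = 00111110
00110111 XOR 10000001 = 10110110
11111111 XOR 10100011 = 01011100
01011010 XOR 00110001 = 01101011
01101001 XOR 11111001 = 10010000
01101111 XOR 01000011 = 00101100
00001010 XOR 01011100 = 01010110
00011010 XOR 01000011 = 01011001
11100001 XOR 11011001 = 00111000
01001000 XOR 00101010 = 01100010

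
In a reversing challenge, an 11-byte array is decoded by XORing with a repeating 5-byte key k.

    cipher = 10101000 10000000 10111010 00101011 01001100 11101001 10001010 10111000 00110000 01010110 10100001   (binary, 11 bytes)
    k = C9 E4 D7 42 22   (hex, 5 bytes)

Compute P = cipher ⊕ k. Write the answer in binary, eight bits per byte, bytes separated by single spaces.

The 5-byte key repeats, so the effective keystream is c9 e4 d7 42 22 c9 e4 d7 42 22 c9.
byte 0: a8 ⊕ c9 = 61
byte 1: 80 ⊕ e4 = 64
byte 2: ba ⊕ d7 = 6d
byte 3: 2b ⊕ 42 = 69
byte 4: 4c ⊕ 22 = 6e
byte 5: e9 ⊕ c9 = 20
byte 6: 8a ⊕ e4 = 6e
byte 7: b8 ⊕ d7 = 6f
byte 8: 30 ⊕ 42 = 72
byte 9: 56 ⊕ 22 = 74
byte 10: a1 ⊕ c9 = 68

01100001 01100100 01101101 01101001 01101110 00100000 01101110 01101111 01110010 01110100 01101000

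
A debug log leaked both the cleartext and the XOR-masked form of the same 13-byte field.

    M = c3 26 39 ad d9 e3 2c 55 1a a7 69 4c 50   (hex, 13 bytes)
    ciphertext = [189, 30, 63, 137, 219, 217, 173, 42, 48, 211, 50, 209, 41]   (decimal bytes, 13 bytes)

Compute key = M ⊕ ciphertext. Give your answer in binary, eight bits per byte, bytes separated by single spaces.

Since ciphertext = M ⊕ key, XORing both sides with M gives key = M ⊕ ciphertext.
c3 ⊕ bd = 7e
26 ⊕ 1e = 38
39 ⊕ 3f = 06
ad ⊕ 89 = 24
d9 ⊕ db = 02
e3 ⊕ d9 = 3a
2c ⊕ ad = 81
55 ⊕ 2a = 7f
1a ⊕ 30 = 2a
a7 ⊕ d3 = 74
69 ⊕ 32 = 5b
4c ⊕ d1 = 9d
50 ⊕ 29 = 79

01111110 00111000 00000110 00100100 00000010 00111010 10000001 01111111 00101010 01110100 01011011 10011101 01111001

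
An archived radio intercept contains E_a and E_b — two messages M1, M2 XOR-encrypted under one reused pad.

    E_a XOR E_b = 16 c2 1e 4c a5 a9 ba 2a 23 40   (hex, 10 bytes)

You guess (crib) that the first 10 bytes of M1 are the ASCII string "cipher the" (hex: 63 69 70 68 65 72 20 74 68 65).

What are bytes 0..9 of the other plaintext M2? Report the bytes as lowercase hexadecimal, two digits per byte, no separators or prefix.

75ab6e24c0db9a5e4b25

Since E_a ⊕ E_b = M1 ⊕ M2, XORing with the guessed M1 bytes yields the corresponding M2 bytes: M2 = (E_a ⊕ E_b) ⊕ M1.
byte 0: 16 xor 63 = 75
byte 1: c2 xor 69 = ab
byte 2: 1e xor 70 = 6e
byte 3: 4c xor 68 = 24
byte 4: a5 xor 65 = c0
byte 5: a9 xor 72 = db
byte 6: ba xor 20 = 9a
byte 7: 2a xor 74 = 5e
byte 8: 23 xor 68 = 4b
byte 9: 40 xor 65 = 25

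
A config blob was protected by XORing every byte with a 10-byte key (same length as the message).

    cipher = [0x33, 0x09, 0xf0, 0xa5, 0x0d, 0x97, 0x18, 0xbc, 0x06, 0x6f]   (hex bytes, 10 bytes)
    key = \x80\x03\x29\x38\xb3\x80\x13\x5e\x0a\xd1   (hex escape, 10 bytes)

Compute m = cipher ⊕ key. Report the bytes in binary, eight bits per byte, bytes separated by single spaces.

10110011 00001010 11011001 10011101 10111110 00010111 00001011 11100010 00001100 10111110

00110011 ^ 10000000 = 10110011
00001001 ^ 00000011 = 00001010
11110000 ^ 00101001 = 11011001
10100101 ^ 00111000 = 10011101
00001101 ^ 10110011 = 10111110
10010111 ^ 10000000 = 00010111
00011000 ^ 00010011 = 00001011
10111100 ^ 01011110 = 11100010
00000110 ^ 00001010 = 00001100
01101111 ^ 11010001 = 10111110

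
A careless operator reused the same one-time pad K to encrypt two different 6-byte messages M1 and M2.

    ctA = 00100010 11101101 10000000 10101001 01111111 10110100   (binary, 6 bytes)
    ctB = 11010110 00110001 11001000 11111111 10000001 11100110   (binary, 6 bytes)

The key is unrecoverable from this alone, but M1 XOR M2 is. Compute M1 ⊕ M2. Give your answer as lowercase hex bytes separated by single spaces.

ctA ⊕ ctB = (M1 ⊕ K) ⊕ (M2 ⊕ K) = M1 ⊕ M2 — the shared key cancels under XOR.
byte 0: 22 ^ d6 = f4
byte 1: ed ^ 31 = dc
byte 2: 80 ^ c8 = 48
byte 3: a9 ^ ff = 56
byte 4: 7f ^ 81 = fe
byte 5: b4 ^ e6 = 52

f4 dc 48 56 fe 52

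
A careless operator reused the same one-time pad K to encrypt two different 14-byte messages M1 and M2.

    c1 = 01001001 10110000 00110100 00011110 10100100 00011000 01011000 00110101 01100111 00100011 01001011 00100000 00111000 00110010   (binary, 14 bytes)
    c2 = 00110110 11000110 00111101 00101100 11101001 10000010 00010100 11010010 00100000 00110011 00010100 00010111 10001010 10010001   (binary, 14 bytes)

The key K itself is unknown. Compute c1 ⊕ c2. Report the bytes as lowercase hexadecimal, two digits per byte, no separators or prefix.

c1 ⊕ c2 = (M1 ⊕ K) ⊕ (M2 ⊕ K) = M1 ⊕ M2 — the shared key cancels under XOR.
49 xor 36 = 7f
b0 xor c6 = 76
34 xor 3d = 09
1e xor 2c = 32
a4 xor e9 = 4d
18 xor 82 = 9a
58 xor 14 = 4c
35 xor d2 = e7
67 xor 20 = 47
23 xor 33 = 10
4b xor 14 = 5f
20 xor 17 = 37
38 xor 8a = b2
32 xor 91 = a3

7f7609324d9a4ce747105f37b2a3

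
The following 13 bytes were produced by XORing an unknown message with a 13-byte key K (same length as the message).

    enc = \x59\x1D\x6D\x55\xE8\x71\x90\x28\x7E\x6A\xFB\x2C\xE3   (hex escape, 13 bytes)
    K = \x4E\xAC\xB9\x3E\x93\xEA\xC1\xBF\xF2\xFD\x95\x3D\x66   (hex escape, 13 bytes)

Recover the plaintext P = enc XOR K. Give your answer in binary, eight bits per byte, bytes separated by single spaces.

00010111 10110001 11010100 01101011 01111011 10011011 01010001 10010111 10001100 10010111 01101110 00010001 10000101

 89 xor  78 =  23
 29 xor 172 = 177
109 xor 185 = 212
 85 xor  62 = 107
232 xor 147 = 123
113 xor 234 = 155
144 xor 193 =  81
 40 xor 191 = 151
126 xor 242 = 140
106 xor 253 = 151
251 xor 149 = 110
 44 xor  61 =  17
227 xor 102 = 133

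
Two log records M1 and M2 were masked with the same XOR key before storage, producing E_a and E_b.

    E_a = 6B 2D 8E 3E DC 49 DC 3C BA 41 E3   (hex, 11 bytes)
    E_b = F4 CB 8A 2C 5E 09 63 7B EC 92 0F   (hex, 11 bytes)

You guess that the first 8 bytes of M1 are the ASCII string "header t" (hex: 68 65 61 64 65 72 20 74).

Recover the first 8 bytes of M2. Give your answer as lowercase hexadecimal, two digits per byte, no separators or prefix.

f7836576e7329f33

First, E_a ⊕ E_b = (M1 ⊕ K) ⊕ (M2 ⊕ K) = M1 ⊕ M2, so the key drops out. Then M2 = (M1 ⊕ M2) ⊕ M1 over the first 8 bytes.
byte 0: (6b ^ f4) ^ 68 = 9f ^ 68 = f7
byte 1: (2d ^ cb) ^ 65 = e6 ^ 65 = 83
byte 2: (8e ^ 8a) ^ 61 = 04 ^ 61 = 65
byte 3: (3e ^ 2c) ^ 64 = 12 ^ 64 = 76
byte 4: (dc ^ 5e) ^ 65 = 82 ^ 65 = e7
byte 5: (49 ^ 09) ^ 72 = 40 ^ 72 = 32
byte 6: (dc ^ 63) ^ 20 = bf ^ 20 = 9f
byte 7: (3c ^ 7b) ^ 74 = 47 ^ 74 = 33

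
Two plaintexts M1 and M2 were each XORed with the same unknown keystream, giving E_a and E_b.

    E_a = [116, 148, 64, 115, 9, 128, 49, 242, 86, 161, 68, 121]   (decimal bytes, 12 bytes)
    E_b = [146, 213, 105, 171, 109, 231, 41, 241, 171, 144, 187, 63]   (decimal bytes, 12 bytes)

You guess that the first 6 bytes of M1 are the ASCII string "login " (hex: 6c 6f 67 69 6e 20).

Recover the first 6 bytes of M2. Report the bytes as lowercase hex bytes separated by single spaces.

8a 2e 4e b1 0a 47

First, E_a ⊕ E_b = (M1 ⊕ K) ⊕ (M2 ⊕ K) = M1 ⊕ M2, so the key drops out. Then M2 = (M1 ⊕ M2) ⊕ M1 over the first 6 bytes.
byte 0: (74 ⊕ 92) ⊕ 6c = e6 ⊕ 6c = 8a
byte 1: (94 ⊕ d5) ⊕ 6f = 41 ⊕ 6f = 2e
byte 2: (40 ⊕ 69) ⊕ 67 = 29 ⊕ 67 = 4e
byte 3: (73 ⊕ ab) ⊕ 69 = d8 ⊕ 69 = b1
byte 4: (09 ⊕ 6d) ⊕ 6e = 64 ⊕ 6e = 0a
byte 5: (80 ⊕ e7) ⊕ 20 = 67 ⊕ 20 = 47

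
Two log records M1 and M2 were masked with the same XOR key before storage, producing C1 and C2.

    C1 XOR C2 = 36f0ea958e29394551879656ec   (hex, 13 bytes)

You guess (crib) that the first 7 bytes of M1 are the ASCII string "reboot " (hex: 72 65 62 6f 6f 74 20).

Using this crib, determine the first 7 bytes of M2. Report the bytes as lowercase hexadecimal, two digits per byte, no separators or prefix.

Since C1 ⊕ C2 = M1 ⊕ M2, XORing with the guessed M1 bytes yields the corresponding M2 bytes: M2 = (C1 ⊕ C2) ⊕ M1.
byte 0: 36 XOR 72 = 44
byte 1: f0 XOR 65 = 95
byte 2: ea XOR 62 = 88
byte 3: 95 XOR 6f = fa
byte 4: 8e XOR 6f = e1
byte 5: 29 XOR 74 = 5d
byte 6: 39 XOR 20 = 19

449588fae15d19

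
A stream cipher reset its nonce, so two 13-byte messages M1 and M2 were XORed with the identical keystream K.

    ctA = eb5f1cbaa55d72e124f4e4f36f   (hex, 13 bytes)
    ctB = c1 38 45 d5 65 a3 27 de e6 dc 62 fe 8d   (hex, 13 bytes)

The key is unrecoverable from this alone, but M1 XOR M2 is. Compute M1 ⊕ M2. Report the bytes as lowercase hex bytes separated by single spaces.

2a 67 59 6f c0 fe 55 3f c2 28 86 0d e2

ctA ⊕ ctB = (M1 ⊕ K) ⊕ (M2 ⊕ K) = M1 ⊕ M2 — the shared key cancels under XOR.
eb ⊕ c1 = 2a
5f ⊕ 38 = 67
1c ⊕ 45 = 59
ba ⊕ d5 = 6f
a5 ⊕ 65 = c0
5d ⊕ a3 = fe
72 ⊕ 27 = 55
e1 ⊕ de = 3f
24 ⊕ e6 = c2
f4 ⊕ dc = 28
e4 ⊕ 62 = 86
f3 ⊕ fe = 0d
6f ⊕ 8d = e2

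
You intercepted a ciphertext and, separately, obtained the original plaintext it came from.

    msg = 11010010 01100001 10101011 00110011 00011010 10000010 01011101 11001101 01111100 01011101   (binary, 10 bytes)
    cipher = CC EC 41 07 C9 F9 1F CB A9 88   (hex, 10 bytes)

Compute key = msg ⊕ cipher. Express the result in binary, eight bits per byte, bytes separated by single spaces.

Since cipher = msg ⊕ key, XORing both sides with msg gives key = msg ⊕ cipher.
d2 XOR cc = 1e
61 XOR ec = 8d
ab XOR 41 = ea
33 XOR 07 = 34
1a XOR c9 = d3
82 XOR f9 = 7b
5d XOR 1f = 42
cd XOR cb = 06
7c XOR a9 = d5
5d XOR 88 = d5

00011110 10001101 11101010 00110100 11010011 01111011 01000010 00000110 11010101 11010101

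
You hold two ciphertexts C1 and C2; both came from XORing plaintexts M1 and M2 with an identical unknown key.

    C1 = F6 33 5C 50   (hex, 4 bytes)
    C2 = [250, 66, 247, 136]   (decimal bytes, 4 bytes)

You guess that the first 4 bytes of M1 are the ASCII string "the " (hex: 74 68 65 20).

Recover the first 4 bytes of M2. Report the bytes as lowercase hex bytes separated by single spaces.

78 19 ce f8

First, C1 ⊕ C2 = (M1 ⊕ K) ⊕ (M2 ⊕ K) = M1 ⊕ M2, so the key drops out. Then M2 = (M1 ⊕ M2) ⊕ M1 over the first 4 bytes.
byte 0: (f6 ^ fa) ^ 74 = 0c ^ 74 = 78
byte 1: (33 ^ 42) ^ 68 = 71 ^ 68 = 19
byte 2: (5c ^ f7) ^ 65 = ab ^ 65 = ce
byte 3: (50 ^ 88) ^ 20 = d8 ^ 20 = f8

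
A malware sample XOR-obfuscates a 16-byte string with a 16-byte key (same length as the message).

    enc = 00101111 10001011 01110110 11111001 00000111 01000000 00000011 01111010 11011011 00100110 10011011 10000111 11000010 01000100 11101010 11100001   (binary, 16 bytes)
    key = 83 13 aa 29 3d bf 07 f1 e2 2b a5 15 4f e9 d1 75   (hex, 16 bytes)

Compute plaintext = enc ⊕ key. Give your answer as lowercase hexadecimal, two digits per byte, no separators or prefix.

XOR is its own inverse, so applying the key byte-wise gives the result directly.
2f xor 83 = ac
8b xor 13 = 98
76 xor aa = dc
f9 xor 29 = d0
07 xor 3d = 3a
40 xor bf = ff
03 xor 07 = 04
7a xor f1 = 8b
db xor e2 = 39
26 xor 2b = 0d
9b xor a5 = 3e
87 xor 15 = 92
c2 xor 4f = 8d
44 xor e9 = ad
ea xor d1 = 3b
e1 xor 75 = 94

ac98dcd03aff048b390d3e928dad3b94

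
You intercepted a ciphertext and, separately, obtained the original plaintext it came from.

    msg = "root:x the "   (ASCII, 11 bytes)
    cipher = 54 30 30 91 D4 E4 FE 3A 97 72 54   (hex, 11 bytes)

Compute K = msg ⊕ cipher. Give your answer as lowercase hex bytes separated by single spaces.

26 5f 5f e5 ee 9c de 4e ff 17 74

Since cipher = msg ⊕ K, XORing both sides with msg gives K = msg ⊕ cipher.
72 xor 54 = 26
6f xor 30 = 5f
6f xor 30 = 5f
74 xor 91 = e5
3a xor d4 = ee
78 xor e4 = 9c
20 xor fe = de
74 xor 3a = 4e
68 xor 97 = ff
65 xor 72 = 17
20 xor 54 = 74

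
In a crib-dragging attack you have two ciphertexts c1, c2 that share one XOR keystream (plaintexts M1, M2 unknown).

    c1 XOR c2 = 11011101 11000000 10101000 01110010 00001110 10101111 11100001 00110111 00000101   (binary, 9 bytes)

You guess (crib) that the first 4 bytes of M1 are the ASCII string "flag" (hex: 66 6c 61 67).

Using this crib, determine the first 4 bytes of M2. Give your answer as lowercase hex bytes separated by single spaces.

bb ac c9 15

Since c1 ⊕ c2 = M1 ⊕ M2, XORing with the guessed M1 bytes yields the corresponding M2 bytes: M2 = (c1 ⊕ c2) ⊕ M1.
dd ^ 66 = bb
c0 ^ 6c = ac
a8 ^ 61 = c9
72 ^ 67 = 15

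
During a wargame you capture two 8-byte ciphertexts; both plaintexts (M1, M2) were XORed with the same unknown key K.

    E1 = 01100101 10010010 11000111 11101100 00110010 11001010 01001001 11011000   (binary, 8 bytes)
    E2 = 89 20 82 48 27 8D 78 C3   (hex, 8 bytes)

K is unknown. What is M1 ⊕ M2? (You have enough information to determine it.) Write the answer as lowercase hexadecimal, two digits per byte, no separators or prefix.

ecb245a41547311b

E1 ⊕ E2 = (M1 ⊕ K) ⊕ (M2 ⊕ K) = M1 ⊕ M2 — the shared key cancels under XOR.
65 XOR 89 = ec
92 XOR 20 = b2
c7 XOR 82 = 45
ec XOR 48 = a4
32 XOR 27 = 15
ca XOR 8d = 47
49 XOR 78 = 31
d8 XOR c3 = 1b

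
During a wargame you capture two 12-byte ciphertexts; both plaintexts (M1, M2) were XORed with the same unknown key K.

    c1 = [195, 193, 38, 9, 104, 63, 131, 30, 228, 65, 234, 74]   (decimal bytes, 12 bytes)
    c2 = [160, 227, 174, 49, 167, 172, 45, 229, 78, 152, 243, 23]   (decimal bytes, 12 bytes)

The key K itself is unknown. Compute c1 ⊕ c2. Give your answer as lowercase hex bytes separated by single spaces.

63 22 88 38 cf 93 ae fb aa d9 19 5d

c1 ⊕ c2 = (M1 ⊕ K) ⊕ (M2 ⊕ K) = M1 ⊕ M2 — the shared key cancels under XOR.
195 ⊕ 160 =  99
193 ⊕ 227 =  34
 38 ⊕ 174 = 136
  9 ⊕  49 =  56
104 ⊕ 167 = 207
 63 ⊕ 172 = 147
131 ⊕  45 = 174
 30 ⊕ 229 = 251
228 ⊕  78 = 170
 65 ⊕ 152 = 217
234 ⊕ 243 =  25
 74 ⊕  23 =  93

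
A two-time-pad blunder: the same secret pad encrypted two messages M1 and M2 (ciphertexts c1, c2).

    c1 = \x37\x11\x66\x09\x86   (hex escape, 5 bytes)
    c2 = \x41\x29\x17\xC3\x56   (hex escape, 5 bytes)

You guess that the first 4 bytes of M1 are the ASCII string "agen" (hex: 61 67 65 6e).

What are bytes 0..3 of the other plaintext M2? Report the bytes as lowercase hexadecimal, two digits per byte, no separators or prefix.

First, c1 ⊕ c2 = (M1 ⊕ K) ⊕ (M2 ⊕ K) = M1 ⊕ M2, so the key drops out. Then M2 = (M1 ⊕ M2) ⊕ M1 over the first 4 bytes.
byte 0: (37 XOR 41) XOR 61 = 76 XOR 61 = 17
byte 1: (11 XOR 29) XOR 67 = 38 XOR 67 = 5f
byte 2: (66 XOR 17) XOR 65 = 71 XOR 65 = 14
byte 3: (09 XOR c3) XOR 6e = ca XOR 6e = a4

175f14a4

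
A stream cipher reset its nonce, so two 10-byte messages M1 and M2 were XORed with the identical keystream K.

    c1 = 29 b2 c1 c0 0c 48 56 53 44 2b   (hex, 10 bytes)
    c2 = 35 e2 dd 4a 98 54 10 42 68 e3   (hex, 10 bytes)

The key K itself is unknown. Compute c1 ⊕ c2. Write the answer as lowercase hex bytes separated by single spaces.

c1 ⊕ c2 = (M1 ⊕ K) ⊕ (M2 ⊕ K) = M1 ⊕ M2 — the shared key cancels under XOR.
 41 ^  53 =  28
178 ^ 226 =  80
193 ^ 221 =  28
192 ^  74 = 138
 12 ^ 152 = 148
 72 ^  84 =  28
 86 ^  16 =  70
 83 ^  66 =  17
 68 ^ 104 =  44
 43 ^ 227 = 200

1c 50 1c 8a 94 1c 46 11 2c c8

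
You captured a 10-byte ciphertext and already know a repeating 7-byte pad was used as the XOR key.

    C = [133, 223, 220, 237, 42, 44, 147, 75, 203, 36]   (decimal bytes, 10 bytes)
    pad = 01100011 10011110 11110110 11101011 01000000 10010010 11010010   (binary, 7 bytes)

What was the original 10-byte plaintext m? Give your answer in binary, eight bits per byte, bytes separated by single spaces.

The 7-byte key repeats, so the effective keystream is 63 9e f6 eb 40 92 d2 63 9e f6.
byte 0: 85 xor 63 = e6
byte 1: df xor 9e = 41
byte 2: dc xor f6 = 2a
byte 3: ed xor eb = 06
byte 4: 2a xor 40 = 6a
byte 5: 2c xor 92 = be
byte 6: 93 xor d2 = 41
byte 7: 4b xor 63 = 28
byte 8: cb xor 9e = 55
byte 9: 24 xor f6 = d2

11100110 01000001 00101010 00000110 01101010 10111110 01000001 00101000 01010101 11010010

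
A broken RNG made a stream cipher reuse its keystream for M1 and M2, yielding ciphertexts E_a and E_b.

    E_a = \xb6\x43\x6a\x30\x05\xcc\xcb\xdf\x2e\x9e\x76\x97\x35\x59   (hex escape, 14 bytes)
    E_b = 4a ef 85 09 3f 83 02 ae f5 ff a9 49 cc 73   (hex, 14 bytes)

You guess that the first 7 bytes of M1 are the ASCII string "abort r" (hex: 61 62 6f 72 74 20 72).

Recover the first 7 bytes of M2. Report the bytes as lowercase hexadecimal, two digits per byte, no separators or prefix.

First, E_a ⊕ E_b = (M1 ⊕ K) ⊕ (M2 ⊕ K) = M1 ⊕ M2, so the key drops out. Then M2 = (M1 ⊕ M2) ⊕ M1 over the first 7 bytes.
byte 0: (b6 ⊕ 4a) ⊕ 61 = fc ⊕ 61 = 9d
byte 1: (43 ⊕ ef) ⊕ 62 = ac ⊕ 62 = ce
byte 2: (6a ⊕ 85) ⊕ 6f = ef ⊕ 6f = 80
byte 3: (30 ⊕ 09) ⊕ 72 = 39 ⊕ 72 = 4b
byte 4: (05 ⊕ 3f) ⊕ 74 = 3a ⊕ 74 = 4e
byte 5: (cc ⊕ 83) ⊕ 20 = 4f ⊕ 20 = 6f
byte 6: (cb ⊕ 02) ⊕ 72 = c9 ⊕ 72 = bb

9dce804b4e6fbb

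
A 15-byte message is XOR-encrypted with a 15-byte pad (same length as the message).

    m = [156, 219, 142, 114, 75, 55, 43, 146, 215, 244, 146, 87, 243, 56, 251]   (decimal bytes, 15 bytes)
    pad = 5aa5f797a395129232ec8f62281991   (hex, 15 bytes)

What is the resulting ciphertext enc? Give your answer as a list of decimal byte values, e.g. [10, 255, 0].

XOR is its own inverse, so applying the key byte-wise gives the result directly.
156 XOR  90 = 198
219 XOR 165 = 126
142 XOR 247 = 121
114 XOR 151 = 229
 75 XOR 163 = 232
 55 XOR 149 = 162
 43 XOR  18 =  57
146 XOR 146 =   0
215 XOR  50 = 229
244 XOR 236 =  24
146 XOR 143 =  29
 87 XOR  98 =  53
243 XOR  40 = 219
 56 XOR  25 =  33
251 XOR 145 = 106

[198, 126, 121, 229, 232, 162, 57, 0, 229, 24, 29, 53, 219, 33, 106]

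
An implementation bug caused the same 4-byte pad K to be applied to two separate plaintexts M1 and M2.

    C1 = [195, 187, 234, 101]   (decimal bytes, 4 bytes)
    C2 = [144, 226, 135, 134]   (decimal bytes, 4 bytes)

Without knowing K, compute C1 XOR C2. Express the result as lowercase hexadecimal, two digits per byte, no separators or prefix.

C1 ⊕ C2 = (M1 ⊕ K) ⊕ (M2 ⊕ K) = M1 ⊕ M2 — the shared key cancels under XOR.
11000011 XOR 10010000 = 01010011
10111011 XOR 11100010 = 01011001
11101010 XOR 10000111 = 01101101
01100101 XOR 10000110 = 11100011

53596de3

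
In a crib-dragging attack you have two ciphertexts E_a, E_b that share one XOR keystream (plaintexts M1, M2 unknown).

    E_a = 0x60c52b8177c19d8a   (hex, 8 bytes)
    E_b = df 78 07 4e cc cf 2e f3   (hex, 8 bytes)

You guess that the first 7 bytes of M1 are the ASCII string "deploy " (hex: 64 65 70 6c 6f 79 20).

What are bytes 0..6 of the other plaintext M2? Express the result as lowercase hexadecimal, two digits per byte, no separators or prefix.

dbd85ca3d47793

First, E_a ⊕ E_b = (M1 ⊕ K) ⊕ (M2 ⊕ K) = M1 ⊕ M2, so the key drops out. Then M2 = (M1 ⊕ M2) ⊕ M1 over the first 7 bytes.
byte 0: (60 XOR df) XOR 64 = bf XOR 64 = db
byte 1: (c5 XOR 78) XOR 65 = bd XOR 65 = d8
byte 2: (2b XOR 07) XOR 70 = 2c XOR 70 = 5c
byte 3: (81 XOR 4e) XOR 6c = cf XOR 6c = a3
byte 4: (77 XOR cc) XOR 6f = bb XOR 6f = d4
byte 5: (c1 XOR cf) XOR 79 = 0e XOR 79 = 77
byte 6: (9d XOR 2e) XOR 20 = b3 XOR 20 = 93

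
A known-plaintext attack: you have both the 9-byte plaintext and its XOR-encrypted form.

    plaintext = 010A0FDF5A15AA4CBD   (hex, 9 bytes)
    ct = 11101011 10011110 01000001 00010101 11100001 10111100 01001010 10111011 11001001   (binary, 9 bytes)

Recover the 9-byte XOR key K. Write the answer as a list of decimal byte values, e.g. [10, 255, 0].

[234, 148, 78, 202, 187, 169, 224, 247, 116]

Since ct = plaintext ⊕ K, XORing both sides with plaintext gives K = plaintext ⊕ ct.
01 XOR eb = ea
0a XOR 9e = 94
0f XOR 41 = 4e
df XOR 15 = ca
5a XOR e1 = bb
15 XOR bc = a9
aa XOR 4a = e0
4c XOR bb = f7
bd XOR c9 = 74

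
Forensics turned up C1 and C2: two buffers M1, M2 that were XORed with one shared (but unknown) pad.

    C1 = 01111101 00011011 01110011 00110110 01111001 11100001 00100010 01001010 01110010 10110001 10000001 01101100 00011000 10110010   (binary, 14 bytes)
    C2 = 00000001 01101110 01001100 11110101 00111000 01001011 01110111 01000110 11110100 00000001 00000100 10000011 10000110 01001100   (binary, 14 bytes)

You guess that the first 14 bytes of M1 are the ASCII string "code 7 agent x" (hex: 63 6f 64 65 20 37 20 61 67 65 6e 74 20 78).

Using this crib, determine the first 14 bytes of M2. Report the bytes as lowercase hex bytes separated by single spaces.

1f 1a 5b a6 61 9d 75 6d e1 d5 eb 9b be 86

First, C1 ⊕ C2 = (M1 ⊕ K) ⊕ (M2 ⊕ K) = M1 ⊕ M2, so the key drops out. Then M2 = (M1 ⊕ M2) ⊕ M1 over the first 14 bytes.
byte 0: (7d ⊕ 01) ⊕ 63 = 7c ⊕ 63 = 1f
byte 1: (1b ⊕ 6e) ⊕ 6f = 75 ⊕ 6f = 1a
byte 2: (73 ⊕ 4c) ⊕ 64 = 3f ⊕ 64 = 5b
byte 3: (36 ⊕ f5) ⊕ 65 = c3 ⊕ 65 = a6
byte 4: (79 ⊕ 38) ⊕ 20 = 41 ⊕ 20 = 61
byte 5: (e1 ⊕ 4b) ⊕ 37 = aa ⊕ 37 = 9d
byte 6: (22 ⊕ 77) ⊕ 20 = 55 ⊕ 20 = 75
byte 7: (4a ⊕ 46) ⊕ 61 = 0c ⊕ 61 = 6d
byte 8: (72 ⊕ f4) ⊕ 67 = 86 ⊕ 67 = e1
byte 9: (b1 ⊕ 01) ⊕ 65 = b0 ⊕ 65 = d5
byte 10: (81 ⊕ 04) ⊕ 6e = 85 ⊕ 6e = eb
byte 11: (6c ⊕ 83) ⊕ 74 = ef ⊕ 74 = 9b
byte 12: (18 ⊕ 86) ⊕ 20 = 9e ⊕ 20 = be
byte 13: (b2 ⊕ 4c) ⊕ 78 = fe ⊕ 78 = 86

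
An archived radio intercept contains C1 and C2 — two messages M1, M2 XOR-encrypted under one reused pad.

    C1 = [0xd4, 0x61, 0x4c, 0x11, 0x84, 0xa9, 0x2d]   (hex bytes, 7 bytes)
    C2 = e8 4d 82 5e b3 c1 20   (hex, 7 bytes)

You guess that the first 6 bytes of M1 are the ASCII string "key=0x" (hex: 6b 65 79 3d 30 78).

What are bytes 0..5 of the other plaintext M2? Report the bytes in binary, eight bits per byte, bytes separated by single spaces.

First, C1 ⊕ C2 = (M1 ⊕ K) ⊕ (M2 ⊕ K) = M1 ⊕ M2, so the key drops out. Then M2 = (M1 ⊕ M2) ⊕ M1 over the first 6 bytes.
byte 0: (d4 XOR e8) XOR 6b = 3c XOR 6b = 57
byte 1: (61 XOR 4d) XOR 65 = 2c XOR 65 = 49
byte 2: (4c XOR 82) XOR 79 = ce XOR 79 = b7
byte 3: (11 XOR 5e) XOR 3d = 4f XOR 3d = 72
byte 4: (84 XOR b3) XOR 30 = 37 XOR 30 = 07
byte 5: (a9 XOR c1) XOR 78 = 68 XOR 78 = 10

01010111 01001001 10110111 01110010 00000111 00010000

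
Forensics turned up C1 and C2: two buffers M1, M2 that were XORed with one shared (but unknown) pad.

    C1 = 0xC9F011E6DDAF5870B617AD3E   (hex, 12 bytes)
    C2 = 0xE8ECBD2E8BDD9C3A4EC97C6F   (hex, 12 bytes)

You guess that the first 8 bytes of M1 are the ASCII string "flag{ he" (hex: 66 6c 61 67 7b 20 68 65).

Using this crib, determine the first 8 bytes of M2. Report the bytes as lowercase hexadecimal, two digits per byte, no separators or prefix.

First, C1 ⊕ C2 = (M1 ⊕ K) ⊕ (M2 ⊕ K) = M1 ⊕ M2, so the key drops out. Then M2 = (M1 ⊕ M2) ⊕ M1 over the first 8 bytes.
byte 0: (c9 ^ e8) ^ 66 = 21 ^ 66 = 47
byte 1: (f0 ^ ec) ^ 6c = 1c ^ 6c = 70
byte 2: (11 ^ bd) ^ 61 = ac ^ 61 = cd
byte 3: (e6 ^ 2e) ^ 67 = c8 ^ 67 = af
byte 4: (dd ^ 8b) ^ 7b = 56 ^ 7b = 2d
byte 5: (af ^ dd) ^ 20 = 72 ^ 20 = 52
byte 6: (58 ^ 9c) ^ 68 = c4 ^ 68 = ac
byte 7: (70 ^ 3a) ^ 65 = 4a ^ 65 = 2f

4770cdaf2d52ac2f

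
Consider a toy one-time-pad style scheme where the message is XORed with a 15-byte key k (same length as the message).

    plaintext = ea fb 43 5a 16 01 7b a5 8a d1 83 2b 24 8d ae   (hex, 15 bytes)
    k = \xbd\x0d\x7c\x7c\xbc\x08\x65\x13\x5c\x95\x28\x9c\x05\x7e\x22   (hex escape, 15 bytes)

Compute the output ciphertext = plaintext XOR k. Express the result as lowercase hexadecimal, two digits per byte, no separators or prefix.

XOR is its own inverse, so applying the key byte-wise gives the result directly.
ea ^ bd = 57
fb ^ 0d = f6
43 ^ 7c = 3f
5a ^ 7c = 26
16 ^ bc = aa
01 ^ 08 = 09
7b ^ 65 = 1e
a5 ^ 13 = b6
8a ^ 5c = d6
d1 ^ 95 = 44
83 ^ 28 = ab
2b ^ 9c = b7
24 ^ 05 = 21
8d ^ 7e = f3
ae ^ 22 = 8c

57f63f26aa091eb6d644abb721f38c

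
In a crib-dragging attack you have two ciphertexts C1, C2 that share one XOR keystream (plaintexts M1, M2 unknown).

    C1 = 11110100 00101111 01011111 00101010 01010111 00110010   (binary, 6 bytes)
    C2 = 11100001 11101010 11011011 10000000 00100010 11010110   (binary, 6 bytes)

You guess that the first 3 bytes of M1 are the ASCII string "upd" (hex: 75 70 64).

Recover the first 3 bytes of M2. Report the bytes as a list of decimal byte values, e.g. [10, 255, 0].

[96, 181, 224]

First, C1 ⊕ C2 = (M1 ⊕ K) ⊕ (M2 ⊕ K) = M1 ⊕ M2, so the key drops out. Then M2 = (M1 ⊕ M2) ⊕ M1 over the first 3 bytes.
byte 0: (f4 XOR e1) XOR 75 = 15 XOR 75 = 60
byte 1: (2f XOR ea) XOR 70 = c5 XOR 70 = b5
byte 2: (5f XOR db) XOR 64 = 84 XOR 64 = e0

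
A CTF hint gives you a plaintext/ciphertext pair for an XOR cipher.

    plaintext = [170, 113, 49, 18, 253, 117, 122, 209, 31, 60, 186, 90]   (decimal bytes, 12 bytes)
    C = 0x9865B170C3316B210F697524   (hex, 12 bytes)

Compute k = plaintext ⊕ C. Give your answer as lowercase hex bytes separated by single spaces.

Since C = plaintext ⊕ k, XORing both sides with plaintext gives k = plaintext ⊕ C.
aa XOR 98 = 32
71 XOR 65 = 14
31 XOR b1 = 80
12 XOR 70 = 62
fd XOR c3 = 3e
75 XOR 31 = 44
7a XOR 6b = 11
d1 XOR 21 = f0
1f XOR 0f = 10
3c XOR 69 = 55
ba XOR 75 = cf
5a XOR 24 = 7e

32 14 80 62 3e 44 11 f0 10 55 cf 7e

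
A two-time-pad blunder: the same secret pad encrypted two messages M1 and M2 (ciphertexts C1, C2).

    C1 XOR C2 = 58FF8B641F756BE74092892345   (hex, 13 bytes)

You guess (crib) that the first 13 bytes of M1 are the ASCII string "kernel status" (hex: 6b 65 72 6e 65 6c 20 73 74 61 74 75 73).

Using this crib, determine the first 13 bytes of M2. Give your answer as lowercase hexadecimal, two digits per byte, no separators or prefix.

Since C1 ⊕ C2 = M1 ⊕ M2, XORing with the guessed M1 bytes yields the corresponding M2 bytes: M2 = (C1 ⊕ C2) ⊕ M1.
58 ⊕ 6b = 33
ff ⊕ 65 = 9a
8b ⊕ 72 = f9
64 ⊕ 6e = 0a
1f ⊕ 65 = 7a
75 ⊕ 6c = 19
6b ⊕ 20 = 4b
e7 ⊕ 73 = 94
40 ⊕ 74 = 34
92 ⊕ 61 = f3
89 ⊕ 74 = fd
23 ⊕ 75 = 56
45 ⊕ 73 = 36

339af90a7a194b9434f3fd5636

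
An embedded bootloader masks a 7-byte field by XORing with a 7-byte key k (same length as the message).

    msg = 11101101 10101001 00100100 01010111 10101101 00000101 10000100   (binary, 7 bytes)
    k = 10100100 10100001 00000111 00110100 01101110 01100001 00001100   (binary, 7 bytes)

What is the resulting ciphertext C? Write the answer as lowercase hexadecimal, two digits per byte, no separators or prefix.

49082363c36488

ed xor a4 = 49
a9 xor a1 = 08
24 xor 07 = 23
57 xor 34 = 63
ad xor 6e = c3
05 xor 61 = 64
84 xor 0c = 88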